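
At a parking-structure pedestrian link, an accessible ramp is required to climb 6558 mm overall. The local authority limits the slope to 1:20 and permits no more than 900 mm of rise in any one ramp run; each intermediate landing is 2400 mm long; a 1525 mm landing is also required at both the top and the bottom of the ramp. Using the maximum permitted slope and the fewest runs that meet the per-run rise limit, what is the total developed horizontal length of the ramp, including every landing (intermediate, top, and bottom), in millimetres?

6558 / 900 = 7.29, so 8 ramp runs are needed. That means 7 intermediate landings.
Horizontal run for 6558 mm of rise at 1:20 is 6558 × 20 = 131160 mm.
7 intermediate landings contribute 7 × 2400 = 16800 mm.
Top and bottom landings: 2 × 1525 = 3050 mm.
Total = 131160 + 16800 + 3050 = 151010 mm.

151010 mm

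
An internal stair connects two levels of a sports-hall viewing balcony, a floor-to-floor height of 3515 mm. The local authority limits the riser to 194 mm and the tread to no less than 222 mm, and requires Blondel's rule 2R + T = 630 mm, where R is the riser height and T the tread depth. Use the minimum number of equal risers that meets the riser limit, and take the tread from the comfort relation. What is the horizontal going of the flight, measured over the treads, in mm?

4680 mm

3515 / 194 = 18.119 → round up to 19 risers.
Riser R = 3515 / 19 = 185 mm, within the 194 mm limit.
Tread T = 630 − 2 × 185 = 260 mm (≥ 222 mm).
Going = (19 − 1) × 260 = 4680 mm.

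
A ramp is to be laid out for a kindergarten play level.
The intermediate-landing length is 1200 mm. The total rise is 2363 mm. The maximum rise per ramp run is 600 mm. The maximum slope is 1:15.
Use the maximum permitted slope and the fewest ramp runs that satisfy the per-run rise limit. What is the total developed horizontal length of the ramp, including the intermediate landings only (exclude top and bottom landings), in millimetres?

2363 / 600 = 3.938 → round up to 4 ramp runs. That means 3 intermediate landings.
Horizontal run for 2363 mm of rise at 1:15 is 2363 × 15 = 35445 mm.
Intermediate landings: 3 × 1200 = 3600 mm.
Developed length = 35445 + 3600 = 39045 mm.

39045 mm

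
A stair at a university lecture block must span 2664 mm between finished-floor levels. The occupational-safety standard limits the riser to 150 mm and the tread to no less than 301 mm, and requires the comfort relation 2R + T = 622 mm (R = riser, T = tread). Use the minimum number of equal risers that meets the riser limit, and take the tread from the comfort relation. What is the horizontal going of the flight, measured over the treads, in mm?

5542 mm

⌈2664/150⌉ = 18 risers.
R = 2664 ÷ 18 = 148 mm.
Tread T = 622 − 2 × 148 = 326 mm (≥ 301 mm).
Treads = 18 − 1 = 17; going = 17 × 326 = 5542 mm.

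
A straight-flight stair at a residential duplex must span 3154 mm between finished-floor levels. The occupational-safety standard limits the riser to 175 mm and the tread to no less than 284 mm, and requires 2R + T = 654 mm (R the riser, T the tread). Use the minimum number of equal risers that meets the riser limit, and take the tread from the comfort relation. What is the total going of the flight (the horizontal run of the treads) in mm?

3154 / 175 = 18.023 → round up to 19 risers.
Each riser is 3154/19 = 166 mm (≤ 175 mm).
From 2R + T = 654: T = 654 − 332 = 322 mm.
Going = (19 − 1) × 322 = 5796 mm.

5796 mm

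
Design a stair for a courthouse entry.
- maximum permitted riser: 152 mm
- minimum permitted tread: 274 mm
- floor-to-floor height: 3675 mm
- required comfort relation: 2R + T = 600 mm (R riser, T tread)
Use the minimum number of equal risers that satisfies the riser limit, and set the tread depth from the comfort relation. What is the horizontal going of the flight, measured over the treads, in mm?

3675 / 152 = 24.178 → round up to 25 risers.
Each riser is 3675/25 = 147 mm (≤ 152 mm).
T = 600 − 2·147 = 306 mm, which satisfies the 274 mm minimum.
Treads = 25 − 1 = 24; going = 24 × 306 = 7344 mm.

7344 mm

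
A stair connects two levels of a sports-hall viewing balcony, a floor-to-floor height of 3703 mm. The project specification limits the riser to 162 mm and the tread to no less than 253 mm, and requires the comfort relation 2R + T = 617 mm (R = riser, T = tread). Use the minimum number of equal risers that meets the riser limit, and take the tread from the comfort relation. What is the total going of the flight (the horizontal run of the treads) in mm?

6490 mm

3703 / 162 = 22.858 → round up to 23 risers.
R = 3703 ÷ 23 = 161 mm.
T = 617 − 2·161 = 295 mm, which satisfies the 253 mm minimum.
Treads = 23 − 1 = 22; going = 22 × 295 = 6490 mm.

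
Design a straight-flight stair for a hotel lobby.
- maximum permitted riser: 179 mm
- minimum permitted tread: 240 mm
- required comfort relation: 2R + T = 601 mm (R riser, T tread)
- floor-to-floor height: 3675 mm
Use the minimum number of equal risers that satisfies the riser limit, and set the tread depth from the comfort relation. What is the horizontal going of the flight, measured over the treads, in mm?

5020 mm

At most 179 each: 3675/179 = 20.53, giving 21 risers.
Each riser is 3675/21 = 175 mm (≤ 179 mm).
T = 601 − 2·175 = 251 mm, which satisfies the 240 mm minimum.
Going = (21 − 1) × 251 = 5020 mm.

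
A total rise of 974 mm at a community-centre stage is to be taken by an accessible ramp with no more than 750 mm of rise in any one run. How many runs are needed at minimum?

2 runs

⌈974/750⌉ = 2 ramp runs.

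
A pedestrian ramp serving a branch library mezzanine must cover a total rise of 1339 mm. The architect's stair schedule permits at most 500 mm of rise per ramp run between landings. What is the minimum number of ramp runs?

At most 500 each: 1339/500 = 2.68, giving 3 ramp runs.

3 runs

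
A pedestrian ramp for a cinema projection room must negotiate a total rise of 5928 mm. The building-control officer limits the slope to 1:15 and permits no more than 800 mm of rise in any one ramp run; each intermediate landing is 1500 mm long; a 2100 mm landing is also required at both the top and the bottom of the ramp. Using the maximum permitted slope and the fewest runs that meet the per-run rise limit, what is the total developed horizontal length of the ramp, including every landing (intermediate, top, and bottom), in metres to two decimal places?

⌈5928/800⌉ = 8 ramp runs. That means 7 intermediate landings.
Ramp run (horizontal) at 1:15: 5928 × 15 = 88920 mm.
7 intermediate landings contribute 7 × 1500 = 10500 mm.
Top and bottom landings: 2 × 2100 = 4200 mm.
Total = 88920 + 10500 + 4200 = 103620 mm.
= 103.62 m.

103.62 m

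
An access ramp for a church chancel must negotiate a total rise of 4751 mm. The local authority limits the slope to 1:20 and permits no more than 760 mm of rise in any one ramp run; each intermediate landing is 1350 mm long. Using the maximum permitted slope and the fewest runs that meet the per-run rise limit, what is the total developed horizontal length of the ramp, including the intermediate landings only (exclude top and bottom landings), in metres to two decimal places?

At most 760 each: 4751/760 = 6.25, giving 7 ramp runs. That means 6 intermediate landings.
Horizontal run for 4751 mm of rise at 1:20 is 4751 × 20 = 95020 mm.
Intermediate landings: 6 × 1350 = 8100 mm.
Developed length = 95020 + 8100 = 103120 mm.
= 103.12 m.

103.12 m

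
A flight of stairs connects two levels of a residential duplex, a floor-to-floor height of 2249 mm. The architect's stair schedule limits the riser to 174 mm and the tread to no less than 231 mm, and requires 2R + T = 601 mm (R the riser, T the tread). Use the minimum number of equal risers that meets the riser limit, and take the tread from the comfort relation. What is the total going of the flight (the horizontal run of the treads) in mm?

3060 mm

⌈2249/174⌉ = 13 risers.
Each riser is 2249/13 = 173 mm (≤ 174 mm).
From 2R + T = 601: T = 601 − 346 = 255 mm.
Going = (13 − 1) × 255 = 3060 mm.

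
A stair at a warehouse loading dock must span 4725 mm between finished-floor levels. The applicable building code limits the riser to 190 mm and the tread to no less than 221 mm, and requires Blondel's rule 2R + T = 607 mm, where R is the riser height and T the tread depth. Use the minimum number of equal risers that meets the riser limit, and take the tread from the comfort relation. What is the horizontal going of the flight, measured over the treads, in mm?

5496 mm

⌈4725/190⌉ = 25 risers.
R = 4725 ÷ 25 = 189 mm.
From 2R + T = 607: T = 607 − 378 = 229 mm.
Going = (25 − 1) × 229 = 5496 mm.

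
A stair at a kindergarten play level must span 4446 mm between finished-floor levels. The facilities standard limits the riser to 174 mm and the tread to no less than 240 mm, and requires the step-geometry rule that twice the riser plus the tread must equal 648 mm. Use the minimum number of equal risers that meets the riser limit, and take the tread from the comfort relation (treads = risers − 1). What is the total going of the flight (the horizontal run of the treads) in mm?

4446 / 174 = 25.55, so 26 risers are needed.
Each riser is 4446/26 = 171 mm (≤ 174 mm).
Tread T = 648 − 2 × 171 = 306 mm (≥ 240 mm).
Going = (26 − 1) × 306 = 7650 mm.

7650 mm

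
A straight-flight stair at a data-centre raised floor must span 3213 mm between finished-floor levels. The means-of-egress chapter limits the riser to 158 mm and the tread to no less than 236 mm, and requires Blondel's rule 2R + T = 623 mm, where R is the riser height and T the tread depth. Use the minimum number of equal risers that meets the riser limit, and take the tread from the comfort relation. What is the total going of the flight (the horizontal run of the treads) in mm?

6340 mm

⌈3213/158⌉ = 21 risers.
Riser R = 3213 / 21 = 153 mm, within the 158 mm limit.
From 2R + T = 623: T = 623 − 306 = 317 mm.
Treads = 21 − 1 = 20; going = 20 × 317 = 6340 mm.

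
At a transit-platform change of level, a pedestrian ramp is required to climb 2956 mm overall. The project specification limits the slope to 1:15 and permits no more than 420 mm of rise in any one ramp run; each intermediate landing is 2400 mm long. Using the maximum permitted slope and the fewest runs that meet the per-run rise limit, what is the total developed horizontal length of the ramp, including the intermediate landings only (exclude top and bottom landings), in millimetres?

2956 / 420 = 7.04, so 8 ramp runs are needed. That means 7 intermediate landings.
Horizontal run for 2956 mm of rise at 1:15 is 2956 × 15 = 44340 mm.
7 intermediate landings contribute 7 × 2400 = 16800 mm.
Total developed length = 44340 + 16800 = 61140 mm.

61140 mm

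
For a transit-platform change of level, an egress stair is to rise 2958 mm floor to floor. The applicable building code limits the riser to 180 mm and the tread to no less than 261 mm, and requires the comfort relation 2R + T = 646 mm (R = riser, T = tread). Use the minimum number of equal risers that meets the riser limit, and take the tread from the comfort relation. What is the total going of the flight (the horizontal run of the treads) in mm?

4768 mm

2958 / 180 = 16.433 → round up to 17 risers.
Riser R = 2958 / 17 = 174 mm, within the 180 mm limit.
From 2R + T = 646: T = 646 − 348 = 298 mm.
17 risers give 16 treads; going = 16 × 298 = 4768 mm.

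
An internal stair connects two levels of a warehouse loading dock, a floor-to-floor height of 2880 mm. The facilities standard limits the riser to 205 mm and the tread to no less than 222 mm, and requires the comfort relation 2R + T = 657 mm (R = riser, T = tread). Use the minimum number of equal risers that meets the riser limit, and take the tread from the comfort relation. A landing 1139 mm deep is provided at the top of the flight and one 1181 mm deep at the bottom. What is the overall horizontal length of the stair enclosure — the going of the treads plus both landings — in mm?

At most 205 each: 2880/205 = 14.05, giving 15 risers.
Riser R = 2880 / 15 = 192 mm, within the 205 mm limit.
From 2R + T = 657: T = 657 − 384 = 273 mm.
Treads = 15 − 1 = 14; going = 14 × 273 = 3822 mm.
Add landings: 3822 + 1139 + 1181 = 6142 mm.

6142 mm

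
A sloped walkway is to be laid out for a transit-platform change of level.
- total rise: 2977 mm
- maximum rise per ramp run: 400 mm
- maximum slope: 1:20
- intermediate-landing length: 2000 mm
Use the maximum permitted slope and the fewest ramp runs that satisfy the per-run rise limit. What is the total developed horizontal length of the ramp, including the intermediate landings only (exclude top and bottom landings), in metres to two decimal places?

73.54 m

2977 / 400 = 7.44, so 8 ramp runs are needed. That means 7 intermediate landings.
Horizontal run for 2977 mm of rise at 1:20 is 2977 × 20 = 59540 mm.
Intermediate landings: 7 × 2000 = 14000 mm.
Developed length = 59540 + 14000 = 73540 mm.
= 73.54 m.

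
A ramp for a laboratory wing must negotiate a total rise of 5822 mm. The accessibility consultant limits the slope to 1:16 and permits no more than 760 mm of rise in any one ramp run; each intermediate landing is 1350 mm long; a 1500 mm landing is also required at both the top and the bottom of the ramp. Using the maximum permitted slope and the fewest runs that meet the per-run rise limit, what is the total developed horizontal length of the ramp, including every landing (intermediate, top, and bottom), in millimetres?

105602 mm

⌈5822/760⌉ = 8 ramp runs. That means 7 intermediate landings.
Ramp run (horizontal) at 1:16: 5822 × 16 = 93152 mm.
Intermediate landings: 7 × 1350 = 9450 mm.
Top and bottom landings: 2 × 1500 = 3000 mm.
Total = 93152 + 9450 + 3000 = 105602 mm.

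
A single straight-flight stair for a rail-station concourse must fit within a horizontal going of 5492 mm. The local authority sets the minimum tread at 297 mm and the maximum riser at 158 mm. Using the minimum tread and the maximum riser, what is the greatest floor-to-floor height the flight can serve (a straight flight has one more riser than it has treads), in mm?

5492 / 297 = 18.49, so 18 treads fit.
Risers = treads + 1 = 19.
Maximum height = 19 × 158 = 3002 mm.

3002 mm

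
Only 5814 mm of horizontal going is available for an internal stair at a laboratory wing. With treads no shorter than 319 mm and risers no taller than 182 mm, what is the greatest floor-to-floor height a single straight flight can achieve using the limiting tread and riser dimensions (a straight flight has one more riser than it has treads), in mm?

3458 mm

Treads that fit: ⌊5814 / 319⌋ = 18.
Risers = treads + 1 = 19.
Maximum height = 19 × 182 = 3458 mm.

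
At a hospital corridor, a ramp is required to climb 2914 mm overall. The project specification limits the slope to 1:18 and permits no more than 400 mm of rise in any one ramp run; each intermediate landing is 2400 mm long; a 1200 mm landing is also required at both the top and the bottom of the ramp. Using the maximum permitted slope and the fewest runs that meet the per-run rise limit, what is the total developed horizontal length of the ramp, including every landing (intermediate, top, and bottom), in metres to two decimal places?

71.65 m

2914 / 400 = 7.285 → round up to 8 ramp runs. That means 7 intermediate landings.
Horizontal run for 2914 mm of rise at 1:18 is 2914 × 18 = 52452 mm.
Intermediate landings: 7 × 2400 = 16800 mm.
Top and bottom landings: 2 × 1200 = 2400 mm.
Total = 52452 + 16800 + 2400 = 71652 mm.
= 71.65 m.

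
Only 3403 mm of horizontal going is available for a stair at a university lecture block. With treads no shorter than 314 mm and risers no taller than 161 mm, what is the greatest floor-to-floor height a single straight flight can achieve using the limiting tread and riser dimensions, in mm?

1771 mm

3403 / 314 = 10.84, so 10 treads fit.
Risers = treads + 1 = 11.
Maximum height = 11 × 161 = 1771 mm.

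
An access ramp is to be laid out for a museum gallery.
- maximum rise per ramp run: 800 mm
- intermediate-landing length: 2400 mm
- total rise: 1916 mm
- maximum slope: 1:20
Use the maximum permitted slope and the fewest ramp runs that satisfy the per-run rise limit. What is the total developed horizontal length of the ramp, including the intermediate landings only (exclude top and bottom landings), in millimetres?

43120 mm

At most 800 each: 1916/800 = 2.40, giving 3 ramp runs. That means 2 intermediate landings.
Horizontal run for 1916 mm of rise at 1:20 is 1916 × 20 = 38320 mm.
2 intermediate landings contribute 2 × 2400 = 4800 mm.
Total developed length = 38320 + 4800 = 43120 mm.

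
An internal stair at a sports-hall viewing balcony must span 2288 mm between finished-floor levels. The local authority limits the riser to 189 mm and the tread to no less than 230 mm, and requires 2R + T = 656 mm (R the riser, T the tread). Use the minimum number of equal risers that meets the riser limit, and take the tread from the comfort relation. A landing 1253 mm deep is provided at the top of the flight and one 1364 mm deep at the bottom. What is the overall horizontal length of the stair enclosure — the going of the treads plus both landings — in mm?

⌈2288/189⌉ = 13 risers.
Each riser is 2288/13 = 176 mm (≤ 189 mm).
From 2R + T = 656: T = 656 − 352 = 304 mm.
Going = (13 − 1) × 304 = 3648 mm.
Enclosure = 3648 + 1253 + 1364 = 6265 mm.

6265 mm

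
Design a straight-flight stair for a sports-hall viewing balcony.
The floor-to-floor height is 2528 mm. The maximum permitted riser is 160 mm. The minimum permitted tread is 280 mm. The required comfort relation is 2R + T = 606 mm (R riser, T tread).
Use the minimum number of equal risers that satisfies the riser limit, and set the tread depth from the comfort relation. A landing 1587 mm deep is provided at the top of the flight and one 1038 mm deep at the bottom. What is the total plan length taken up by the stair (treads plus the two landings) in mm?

At most 160 each: 2528/160 = 15.80, giving 16 risers.
Riser R = 2528 / 16 = 158 mm, within the 160 mm limit.
Tread T = 606 − 2 × 158 = 290 mm (≥ 280 mm).
Going = (16 − 1) × 290 = 4350 mm.
Enclosure = 4350 + 1587 + 1038 = 6975 mm.

6975 mm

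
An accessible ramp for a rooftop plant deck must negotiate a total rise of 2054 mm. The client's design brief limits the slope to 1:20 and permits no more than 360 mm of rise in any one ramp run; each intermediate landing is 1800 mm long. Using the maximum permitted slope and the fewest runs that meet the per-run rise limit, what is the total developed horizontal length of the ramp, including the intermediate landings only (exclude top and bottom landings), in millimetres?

50080 mm

⌈2054/360⌉ = 6 ramp runs. That means 5 intermediate landings.
Ramp run (horizontal) at 1:20: 2054 × 20 = 41080 mm.
Intermediate landings: 5 × 1800 = 9000 mm.
Developed length = 41080 + 9000 = 50080 mm.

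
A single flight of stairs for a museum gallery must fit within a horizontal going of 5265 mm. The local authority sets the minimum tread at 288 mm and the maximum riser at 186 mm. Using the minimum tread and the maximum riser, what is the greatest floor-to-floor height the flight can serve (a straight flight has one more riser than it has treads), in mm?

3534 mm

5265 / 288 = 18.28, so 18 treads fit.
Risers = treads + 1 = 19.
Maximum height = 19 × 186 = 3534 mm.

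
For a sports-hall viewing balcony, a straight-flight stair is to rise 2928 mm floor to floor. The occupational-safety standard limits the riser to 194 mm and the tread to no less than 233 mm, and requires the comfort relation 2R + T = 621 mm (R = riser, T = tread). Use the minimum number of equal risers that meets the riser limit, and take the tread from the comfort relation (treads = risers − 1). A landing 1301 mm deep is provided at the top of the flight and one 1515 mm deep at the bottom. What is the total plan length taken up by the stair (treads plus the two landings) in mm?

6641 mm

⌈2928/194⌉ = 16 risers.
Each riser is 2928/16 = 183 mm (≤ 194 mm).
Tread T = 621 − 2 × 183 = 255 mm (≥ 233 mm).
Treads = 16 − 1 = 15; going = 15 × 255 = 3825 mm.
Add landings: 3825 + 1301 + 1515 = 6641 mm.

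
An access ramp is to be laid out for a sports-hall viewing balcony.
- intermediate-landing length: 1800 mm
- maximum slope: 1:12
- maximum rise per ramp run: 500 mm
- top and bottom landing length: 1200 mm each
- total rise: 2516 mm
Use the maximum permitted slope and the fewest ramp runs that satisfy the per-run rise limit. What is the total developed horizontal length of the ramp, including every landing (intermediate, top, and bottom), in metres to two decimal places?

41.59 m

2516 / 500 = 5.032 → round up to 6 ramp runs. That means 5 intermediate landings.
Horizontal run for 2516 mm of rise at 1:12 is 2516 × 12 = 30192 mm.
5 intermediate landings contribute 5 × 1800 = 9000 mm.
Top and bottom landings: 2 × 1200 = 2400 mm.
Total = 30192 + 9000 + 2400 = 41592 mm.
= 41.59 m.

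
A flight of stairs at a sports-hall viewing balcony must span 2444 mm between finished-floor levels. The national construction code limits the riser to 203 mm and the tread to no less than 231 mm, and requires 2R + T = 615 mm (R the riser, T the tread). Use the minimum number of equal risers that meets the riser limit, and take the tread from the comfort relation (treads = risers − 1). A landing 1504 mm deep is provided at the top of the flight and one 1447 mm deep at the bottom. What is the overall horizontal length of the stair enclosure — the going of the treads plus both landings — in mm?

5819 mm

2444 / 203 = 12.039 → round up to 13 risers.
Riser R = 2444 / 13 = 188 mm, within the 203 mm limit.
From 2R + T = 615: T = 615 − 376 = 239 mm.
13 risers give 12 treads; going = 12 × 239 = 2868 mm.
Add landings: 2868 + 1504 + 1447 = 5819 mm.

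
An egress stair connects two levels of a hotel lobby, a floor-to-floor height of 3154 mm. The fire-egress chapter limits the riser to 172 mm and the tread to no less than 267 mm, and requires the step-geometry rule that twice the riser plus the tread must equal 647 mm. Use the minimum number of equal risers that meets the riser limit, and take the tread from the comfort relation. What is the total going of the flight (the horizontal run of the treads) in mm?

5670 mm

At most 172 each: 3154/172 = 18.34, giving 19 risers.
Each riser is 3154/19 = 166 mm (≤ 172 mm).
From 2R + T = 647: T = 647 − 332 = 315 mm.
Treads = 19 − 1 = 18; going = 18 × 315 = 5670 mm.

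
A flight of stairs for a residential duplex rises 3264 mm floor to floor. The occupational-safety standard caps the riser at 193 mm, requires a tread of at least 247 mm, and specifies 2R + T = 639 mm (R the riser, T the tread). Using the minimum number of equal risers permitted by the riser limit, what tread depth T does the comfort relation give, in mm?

255 mm

⌈3264/193⌉ = 17 risers.
Riser R = 3264 / 17 = 192 mm, within the 193 mm limit.
Tread T = 639 − 2 × 192 = 255 mm (≥ 247 mm).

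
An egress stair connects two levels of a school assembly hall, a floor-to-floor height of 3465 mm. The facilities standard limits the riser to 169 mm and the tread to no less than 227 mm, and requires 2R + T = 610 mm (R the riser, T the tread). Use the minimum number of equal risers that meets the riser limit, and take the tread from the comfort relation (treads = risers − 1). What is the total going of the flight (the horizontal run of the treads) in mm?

5600 mm

At most 169 each: 3465/169 = 20.50, giving 21 risers.
Riser R = 3465 / 21 = 165 mm, within the 169 mm limit.
From 2R + T = 610: T = 610 − 330 = 280 mm.
21 risers give 20 treads; going = 20 × 280 = 5600 mm.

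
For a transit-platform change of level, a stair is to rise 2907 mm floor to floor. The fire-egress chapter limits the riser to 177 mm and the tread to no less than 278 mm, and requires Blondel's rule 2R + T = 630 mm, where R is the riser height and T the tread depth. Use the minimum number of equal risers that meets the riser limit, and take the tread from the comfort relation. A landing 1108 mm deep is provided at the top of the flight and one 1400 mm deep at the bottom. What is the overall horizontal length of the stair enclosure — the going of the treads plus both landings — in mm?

7116 mm

⌈2907/177⌉ = 17 risers.
Riser R = 2907 / 17 = 171 mm, within the 177 mm limit.
Tread T = 630 − 2 × 171 = 288 mm (≥ 278 mm).
Going = (17 − 1) × 288 = 4608 mm.
Enclosure = 4608 + 1108 + 1400 = 7116 mm.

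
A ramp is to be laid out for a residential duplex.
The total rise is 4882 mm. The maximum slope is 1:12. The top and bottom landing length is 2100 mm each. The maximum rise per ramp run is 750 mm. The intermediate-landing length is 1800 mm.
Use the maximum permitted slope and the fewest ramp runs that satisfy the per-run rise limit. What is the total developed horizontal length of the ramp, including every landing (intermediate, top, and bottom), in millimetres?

4882 / 750 = 6.509 → round up to 7 ramp runs. That means 6 intermediate landings.
Horizontal run for 4882 mm of rise at 1:12 is 4882 × 12 = 58584 mm.
6 intermediate landings contribute 6 × 1800 = 10800 mm.
Top and bottom landings: 2 × 2100 = 4200 mm.
Total = 58584 + 10800 + 4200 = 73584 mm.

73584 mm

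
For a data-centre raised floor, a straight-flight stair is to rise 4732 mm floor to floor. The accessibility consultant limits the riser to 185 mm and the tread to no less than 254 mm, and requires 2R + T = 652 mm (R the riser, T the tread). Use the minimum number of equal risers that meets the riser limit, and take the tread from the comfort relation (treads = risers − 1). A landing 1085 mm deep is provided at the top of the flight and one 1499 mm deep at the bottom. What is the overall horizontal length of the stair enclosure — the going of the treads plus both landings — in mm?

4732 / 185 = 25.578 → round up to 26 risers.
Each riser is 4732/26 = 182 mm (≤ 185 mm).
Tread T = 652 − 2 × 182 = 288 mm (≥ 254 mm).
Going = (26 − 1) × 288 = 7200 mm.
Enclosure = 7200 + 1085 + 1499 = 9784 mm.

9784 mm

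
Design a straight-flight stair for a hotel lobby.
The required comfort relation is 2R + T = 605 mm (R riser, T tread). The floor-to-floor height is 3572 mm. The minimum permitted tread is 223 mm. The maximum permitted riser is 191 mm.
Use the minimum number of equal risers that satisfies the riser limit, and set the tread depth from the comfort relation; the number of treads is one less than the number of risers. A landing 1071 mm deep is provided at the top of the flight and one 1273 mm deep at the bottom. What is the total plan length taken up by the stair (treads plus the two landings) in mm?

6466 mm

3572 / 191 = 18.70, so 19 risers are needed.
Riser R = 3572 / 19 = 188 mm, within the 191 mm limit.
From 2R + T = 605: T = 605 − 376 = 229 mm.
19 risers give 18 treads; going = 18 × 229 = 4122 mm.
Enclosure = 4122 + 1071 + 1273 = 6466 mm.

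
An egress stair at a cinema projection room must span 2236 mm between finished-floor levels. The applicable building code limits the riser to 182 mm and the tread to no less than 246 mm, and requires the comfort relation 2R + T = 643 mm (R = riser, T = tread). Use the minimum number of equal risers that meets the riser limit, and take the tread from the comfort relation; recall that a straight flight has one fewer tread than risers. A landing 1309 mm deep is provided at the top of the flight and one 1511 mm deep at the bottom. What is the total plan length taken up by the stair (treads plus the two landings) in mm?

2236 / 182 = 12.286 → round up to 13 risers.
Riser R = 2236 / 13 = 172 mm, within the 182 mm limit.
T = 643 − 2·172 = 299 mm, which satisfies the 246 mm minimum.
Going = (13 − 1) × 299 = 3588 mm.
Enclosure = 3588 + 1309 + 1511 = 6408 mm.

6408 mm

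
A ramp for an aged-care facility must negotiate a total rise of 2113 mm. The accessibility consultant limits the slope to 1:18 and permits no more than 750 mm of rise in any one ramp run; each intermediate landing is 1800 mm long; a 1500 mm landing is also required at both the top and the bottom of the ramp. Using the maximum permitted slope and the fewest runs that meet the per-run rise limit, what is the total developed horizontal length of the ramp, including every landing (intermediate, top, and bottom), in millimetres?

44634 mm

2113 / 750 = 2.817 → round up to 3 ramp runs. That means 2 intermediate landings.
Horizontal run for 2113 mm of rise at 1:18 is 2113 × 18 = 38034 mm.
Intermediate landings: 2 × 1800 = 3600 mm.
Top and bottom landings: 2 × 1500 = 3000 mm.
Total = 38034 + 3600 + 3000 = 44634 mm.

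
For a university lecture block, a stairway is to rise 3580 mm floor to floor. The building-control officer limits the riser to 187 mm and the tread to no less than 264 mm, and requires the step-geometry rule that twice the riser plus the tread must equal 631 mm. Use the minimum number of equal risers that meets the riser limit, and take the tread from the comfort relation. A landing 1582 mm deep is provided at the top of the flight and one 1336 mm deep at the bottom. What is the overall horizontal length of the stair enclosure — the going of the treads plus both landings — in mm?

8105 mm

3580 / 187 = 19.14, so 20 risers are needed.
R = 3580 ÷ 20 = 179 mm.
From 2R + T = 631: T = 631 − 358 = 273 mm.
20 risers give 19 treads; going = 19 × 273 = 5187 mm.
Enclosure = 5187 + 1582 + 1336 = 8105 mm.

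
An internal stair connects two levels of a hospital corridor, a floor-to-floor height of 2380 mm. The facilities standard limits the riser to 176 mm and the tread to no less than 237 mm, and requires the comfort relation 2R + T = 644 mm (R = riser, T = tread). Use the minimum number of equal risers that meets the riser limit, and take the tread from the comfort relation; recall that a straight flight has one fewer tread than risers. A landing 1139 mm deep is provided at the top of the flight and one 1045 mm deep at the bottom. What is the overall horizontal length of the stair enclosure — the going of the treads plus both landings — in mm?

6136 mm

⌈2380/176⌉ = 14 risers.
Riser R = 2380 / 14 = 170 mm, within the 176 mm limit.
T = 644 − 2·170 = 304 mm, which satisfies the 237 mm minimum.
14 risers give 13 treads; going = 13 × 304 = 3952 mm.
Enclosure = 3952 + 1139 + 1045 = 6136 mm.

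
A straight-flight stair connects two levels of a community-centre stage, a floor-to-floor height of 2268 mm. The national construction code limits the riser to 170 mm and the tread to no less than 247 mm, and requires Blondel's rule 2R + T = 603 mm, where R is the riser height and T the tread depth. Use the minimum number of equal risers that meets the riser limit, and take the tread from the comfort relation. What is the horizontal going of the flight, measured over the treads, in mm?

⌈2268/170⌉ = 14 risers.
Each riser is 2268/14 = 162 mm (≤ 170 mm).
T = 603 − 2·162 = 279 mm, which satisfies the 247 mm minimum.
14 risers give 13 treads; going = 13 × 279 = 3627 mm.

3627 mm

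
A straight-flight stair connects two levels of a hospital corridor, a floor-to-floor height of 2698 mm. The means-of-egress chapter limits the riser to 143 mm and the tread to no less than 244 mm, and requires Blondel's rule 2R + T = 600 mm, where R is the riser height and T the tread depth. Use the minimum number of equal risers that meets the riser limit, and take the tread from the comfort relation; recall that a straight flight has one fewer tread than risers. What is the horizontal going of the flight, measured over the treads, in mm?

At most 143 each: 2698/143 = 18.87, giving 19 risers.
R = 2698 ÷ 19 = 142 mm.
T = 600 − 2·142 = 316 mm, which satisfies the 244 mm minimum.
Going = (19 − 1) × 316 = 5688 mm.

5688 mm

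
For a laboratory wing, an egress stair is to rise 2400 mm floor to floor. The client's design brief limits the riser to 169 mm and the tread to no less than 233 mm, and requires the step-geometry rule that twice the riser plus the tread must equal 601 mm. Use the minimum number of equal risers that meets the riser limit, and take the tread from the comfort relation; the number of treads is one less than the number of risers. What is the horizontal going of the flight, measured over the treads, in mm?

⌈2400/169⌉ = 15 risers.
R = 2400 ÷ 15 = 160 mm.
T = 601 − 2·160 = 281 mm, which satisfies the 233 mm minimum.
Going = (15 − 1) × 281 = 3934 mm.

3934 mm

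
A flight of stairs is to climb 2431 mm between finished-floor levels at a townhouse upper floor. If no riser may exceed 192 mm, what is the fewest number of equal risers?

13 risers

⌈2431/192⌉ = 13 risers.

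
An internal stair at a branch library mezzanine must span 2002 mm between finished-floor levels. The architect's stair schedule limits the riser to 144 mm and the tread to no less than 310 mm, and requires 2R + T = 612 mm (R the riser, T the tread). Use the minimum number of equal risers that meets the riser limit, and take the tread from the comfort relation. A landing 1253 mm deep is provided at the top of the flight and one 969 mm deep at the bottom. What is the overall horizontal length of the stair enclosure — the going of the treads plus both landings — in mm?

6460 mm

2002 / 144 = 13.903 → round up to 14 risers.
Each riser is 2002/14 = 143 mm (≤ 144 mm).
T = 612 − 2·143 = 326 mm, which satisfies the 310 mm minimum.
14 risers give 13 treads; going = 13 × 326 = 4238 mm.
Enclosure = 4238 + 1253 + 969 = 6460 mm.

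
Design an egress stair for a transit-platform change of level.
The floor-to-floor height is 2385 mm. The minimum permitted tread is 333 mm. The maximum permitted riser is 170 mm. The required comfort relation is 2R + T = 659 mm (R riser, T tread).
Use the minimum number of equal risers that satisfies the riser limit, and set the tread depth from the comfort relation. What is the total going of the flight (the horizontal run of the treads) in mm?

2385 / 170 = 14.029 → round up to 15 risers.
Each riser is 2385/15 = 159 mm (≤ 170 mm).
From 2R + T = 659: T = 659 − 318 = 341 mm.
Treads = 15 − 1 = 14; going = 14 × 341 = 4774 mm.

4774 mm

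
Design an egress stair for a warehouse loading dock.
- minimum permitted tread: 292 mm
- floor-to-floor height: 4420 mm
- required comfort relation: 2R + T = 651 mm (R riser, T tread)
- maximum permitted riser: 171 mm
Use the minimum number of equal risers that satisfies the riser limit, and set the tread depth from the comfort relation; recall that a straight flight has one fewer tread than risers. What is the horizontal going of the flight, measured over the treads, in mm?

4420 / 171 = 25.85, so 26 risers are needed.
R = 4420 ÷ 26 = 170 mm.
From 2R + T = 651: T = 651 − 340 = 311 mm.
Going = (26 − 1) × 311 = 7775 mm.

7775 mm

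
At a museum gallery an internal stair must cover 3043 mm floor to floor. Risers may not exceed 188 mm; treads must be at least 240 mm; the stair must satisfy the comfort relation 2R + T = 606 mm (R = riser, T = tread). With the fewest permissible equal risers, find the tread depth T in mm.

248 mm

⌈3043/188⌉ = 17 risers.
Each riser is 3043/17 = 179 mm (≤ 188 mm).
T = 606 − 2·179 = 248 mm, which satisfies the 240 mm minimum.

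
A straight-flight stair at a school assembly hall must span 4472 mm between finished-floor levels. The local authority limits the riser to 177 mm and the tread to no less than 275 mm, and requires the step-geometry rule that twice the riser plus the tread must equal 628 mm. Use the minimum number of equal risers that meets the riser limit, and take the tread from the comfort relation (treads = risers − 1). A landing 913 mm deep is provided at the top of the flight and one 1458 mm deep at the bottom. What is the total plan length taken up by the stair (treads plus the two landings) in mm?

9471 mm

4472 / 177 = 25.27, so 26 risers are needed.
Each riser is 4472/26 = 172 mm (≤ 177 mm).
T = 628 − 2·172 = 284 mm, which satisfies the 275 mm minimum.
Going = (26 − 1) × 284 = 7100 mm.
Enclosure = 7100 + 913 + 1458 = 9471 mm.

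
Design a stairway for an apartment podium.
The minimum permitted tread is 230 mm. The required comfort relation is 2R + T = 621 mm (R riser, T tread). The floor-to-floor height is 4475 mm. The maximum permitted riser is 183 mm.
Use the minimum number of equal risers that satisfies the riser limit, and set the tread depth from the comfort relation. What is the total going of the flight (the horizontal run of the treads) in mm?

At most 183 each: 4475/183 = 24.45, giving 25 risers.
Riser R = 4475 / 25 = 179 mm, within the 183 mm limit.
Tread T = 621 − 2 × 179 = 263 mm (≥ 230 mm).
25 risers give 24 treads; going = 24 × 263 = 6312 mm.

6312 mm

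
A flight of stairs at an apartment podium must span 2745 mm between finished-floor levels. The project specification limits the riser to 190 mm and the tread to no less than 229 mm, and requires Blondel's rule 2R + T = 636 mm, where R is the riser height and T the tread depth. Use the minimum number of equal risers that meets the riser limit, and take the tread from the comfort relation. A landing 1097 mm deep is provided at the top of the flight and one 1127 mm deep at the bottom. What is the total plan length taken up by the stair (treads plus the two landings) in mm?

2745 / 190 = 14.447 → round up to 15 risers.
R = 2745 ÷ 15 = 183 mm.
From 2R + T = 636: T = 636 − 366 = 270 mm.
Treads = 15 − 1 = 14; going = 14 × 270 = 3780 mm.
Add landings: 3780 + 1097 + 1127 = 6004 mm.

6004 mm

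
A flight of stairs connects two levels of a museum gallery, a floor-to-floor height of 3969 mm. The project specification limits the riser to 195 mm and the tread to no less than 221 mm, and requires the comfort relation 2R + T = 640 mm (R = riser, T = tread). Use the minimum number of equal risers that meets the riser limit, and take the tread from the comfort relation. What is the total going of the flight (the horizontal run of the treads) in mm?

5240 mm

3969 / 195 = 20.35, so 21 risers are needed.
R = 3969 ÷ 21 = 189 mm.
T = 640 − 2·189 = 262 mm, which satisfies the 221 mm minimum.
Going = (21 − 1) × 262 = 5240 mm.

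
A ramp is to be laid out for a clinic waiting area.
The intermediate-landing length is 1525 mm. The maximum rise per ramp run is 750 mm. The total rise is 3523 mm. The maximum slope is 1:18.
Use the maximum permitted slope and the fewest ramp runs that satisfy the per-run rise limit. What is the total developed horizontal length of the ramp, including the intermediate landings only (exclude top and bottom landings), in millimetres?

69514 mm

At most 750 each: 3523/750 = 4.70, giving 5 ramp runs. That means 4 intermediate landings.
Ramp run (horizontal) at 1:18: 3523 × 18 = 63414 mm.
4 intermediate landings contribute 4 × 1525 = 6100 mm.
Total developed length = 63414 + 6100 = 69514 mm.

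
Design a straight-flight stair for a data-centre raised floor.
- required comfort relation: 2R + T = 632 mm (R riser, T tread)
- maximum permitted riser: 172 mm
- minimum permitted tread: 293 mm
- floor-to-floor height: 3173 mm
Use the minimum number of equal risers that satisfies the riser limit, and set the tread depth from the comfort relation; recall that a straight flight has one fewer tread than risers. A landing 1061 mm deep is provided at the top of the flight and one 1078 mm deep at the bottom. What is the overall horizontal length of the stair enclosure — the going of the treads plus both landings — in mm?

7503 mm

3173 / 172 = 18.448 → round up to 19 risers.
R = 3173 ÷ 19 = 167 mm.
From 2R + T = 632: T = 632 − 334 = 298 mm.
19 risers give 18 treads; going = 18 × 298 = 5364 mm.
Enclosure = 5364 + 1061 + 1078 = 7503 mm.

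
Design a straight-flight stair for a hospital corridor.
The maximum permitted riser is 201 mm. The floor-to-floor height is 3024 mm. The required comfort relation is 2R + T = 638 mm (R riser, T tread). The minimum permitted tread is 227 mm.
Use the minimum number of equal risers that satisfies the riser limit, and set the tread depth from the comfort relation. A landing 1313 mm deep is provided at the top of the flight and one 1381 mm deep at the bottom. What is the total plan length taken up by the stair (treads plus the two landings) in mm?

3024 / 201 = 15.04, so 16 risers are needed.
Riser R = 3024 / 16 = 189 mm, within the 201 mm limit.
Tread T = 638 − 2 × 189 = 260 mm (≥ 227 mm).
Going = (16 − 1) × 260 = 3900 mm.
Add landings: 3900 + 1313 + 1381 = 6594 mm.

6594 mm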